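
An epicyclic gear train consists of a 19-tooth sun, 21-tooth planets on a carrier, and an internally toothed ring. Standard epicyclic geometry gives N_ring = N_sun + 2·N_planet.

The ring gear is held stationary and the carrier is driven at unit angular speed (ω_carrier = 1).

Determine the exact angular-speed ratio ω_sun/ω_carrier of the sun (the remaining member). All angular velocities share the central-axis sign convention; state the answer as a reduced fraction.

N_ring = 19 + 2·21 = 61
19(ω_s−ω_c) = −61(ω_r−ω_c),  ω_r=0, ω_c=1
ω_s = 1 − (61/19)(0−1) = 80/19
ω_s/ω_c = 80/19

80/19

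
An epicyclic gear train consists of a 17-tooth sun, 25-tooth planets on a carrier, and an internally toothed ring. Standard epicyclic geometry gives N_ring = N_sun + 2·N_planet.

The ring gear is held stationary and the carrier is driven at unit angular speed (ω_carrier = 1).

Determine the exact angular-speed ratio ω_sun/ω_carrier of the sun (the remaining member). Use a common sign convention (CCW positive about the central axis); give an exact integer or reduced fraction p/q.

84/17

N_ring = 17 + 2·25 = 67
17(ω_s−ω_c) = −67(ω_r−ω_c),  ω_r=0, ω_c=1
ω_s = 1 − (67/17)(0−1) = 84/17
ω_s/ω_c = 84/17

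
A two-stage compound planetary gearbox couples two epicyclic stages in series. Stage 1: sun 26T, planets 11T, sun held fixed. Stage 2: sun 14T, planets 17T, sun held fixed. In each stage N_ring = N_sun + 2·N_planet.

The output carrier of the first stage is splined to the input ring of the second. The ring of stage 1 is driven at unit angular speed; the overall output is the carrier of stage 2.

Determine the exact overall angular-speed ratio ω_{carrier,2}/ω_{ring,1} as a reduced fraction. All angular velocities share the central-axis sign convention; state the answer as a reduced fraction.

Stage 1: N_ring = 26 + 2·11 = 48
Stage 1: 26(ω_s−ω_c) = −48(ω_r−ω_c),  ω_s=0, ω_r=1
Stage 1: 26(0−ω_c) = −48(1−ω_c)  ⇒  74ω_c = 48  ⇒  ω_c = 24/37
  ⇒ ω_c¹/ω_r¹ = 24/37
Stage 2: N_ring = 14 + 2·17 = 48
Stage 2: 14(ω_s−ω_c) = −48(ω_r−ω_c),  ω_s=0, ω_r=1
Stage 2: 14(0−ω_c) = −48(1−ω_c)  ⇒  62ω_c = 48  ⇒  ω_c = 24/31
  ⇒ ω_c²/ω_r² = 24/31
Coupling ω_r² = ω_c¹ ⇒ overall = 24/37 × 24/31 = 576/1147

576/1147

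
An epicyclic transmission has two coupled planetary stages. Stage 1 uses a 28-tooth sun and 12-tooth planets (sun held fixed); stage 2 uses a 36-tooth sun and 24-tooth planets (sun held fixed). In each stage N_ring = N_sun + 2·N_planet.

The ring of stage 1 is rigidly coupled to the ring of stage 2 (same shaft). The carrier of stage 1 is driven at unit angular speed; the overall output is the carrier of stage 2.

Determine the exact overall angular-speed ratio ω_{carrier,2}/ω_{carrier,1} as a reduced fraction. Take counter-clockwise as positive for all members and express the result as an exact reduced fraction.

Stage 1: N_ring = 28 + 2·12 = 52
Stage 1: 28(ω_s−ω_c) = −52(ω_r−ω_c),  ω_s=0, ω_c=1
Stage 1: ω_r = 1 − (28/52)(0−1) = 20/13
  ⇒ ω_r¹/ω_c¹ = 20/13
Stage 2: N_ring = 36 + 2·24 = 84
Stage 2: 36(ω_s−ω_c) = −84(ω_r−ω_c),  ω_s=0, ω_r=1
Stage 2: 36(0−ω_c) = −84(1−ω_c)  ⇒  120ω_c = 84  ⇒  ω_c = 7/10
  ⇒ ω_c²/ω_r² = 7/10
Coupling ω_r² = ω_r¹ ⇒ overall = 20/13 × 7/10 = 14/13

14/13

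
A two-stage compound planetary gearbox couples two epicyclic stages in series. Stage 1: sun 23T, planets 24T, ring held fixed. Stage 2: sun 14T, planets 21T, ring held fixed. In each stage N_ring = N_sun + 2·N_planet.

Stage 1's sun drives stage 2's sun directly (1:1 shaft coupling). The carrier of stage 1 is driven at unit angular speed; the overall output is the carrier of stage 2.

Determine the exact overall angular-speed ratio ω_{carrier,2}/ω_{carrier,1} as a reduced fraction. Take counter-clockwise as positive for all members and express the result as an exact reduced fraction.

94/115

Stage 1: N_ring = 23 + 2·24 = 71
Stage 1: 23(ω_s−ω_c) = −71(ω_r−ω_c),  ω_r=0, ω_c=1
Stage 1: ω_s = 1 − (71/23)(0−1) = 94/23
  ⇒ ω_s¹/ω_c¹ = 94/23
Stage 2: N_ring = 14 + 2·21 = 56
Stage 2: 14(ω_s−ω_c) = −56(ω_r−ω_c),  ω_r=0, ω_s=1
Stage 2: 14(1−ω_c) = −56(0−ω_c)  ⇒  70ω_c = 14  ⇒  ω_c = 1/5
  ⇒ ω_c²/ω_s² = 1/5
Coupling ω_s² = ω_s¹ ⇒ overall = 94/23 × 1/5 = 94/115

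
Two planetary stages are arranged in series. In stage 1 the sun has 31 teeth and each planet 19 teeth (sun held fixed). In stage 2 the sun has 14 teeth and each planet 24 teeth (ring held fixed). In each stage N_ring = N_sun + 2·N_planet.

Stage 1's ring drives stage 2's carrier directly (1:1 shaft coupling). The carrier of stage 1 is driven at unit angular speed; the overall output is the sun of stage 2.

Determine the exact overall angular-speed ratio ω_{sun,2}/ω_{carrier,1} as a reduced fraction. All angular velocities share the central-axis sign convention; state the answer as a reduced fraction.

3800/483

Stage 1: N_ring = 31 + 2·19 = 69
Stage 1: 31(ω_s−ω_c) = −69(ω_r−ω_c),  ω_s=0, ω_c=1
Stage 1: ω_r = 1 − (31/69)(0−1) = 100/69
  ⇒ ω_r¹/ω_c¹ = 100/69
Stage 2: N_ring = 14 + 2·24 = 62
Stage 2: 14(ω_s−ω_c) = −62(ω_r−ω_c),  ω_r=0, ω_c=1
Stage 2: ω_s = 1 − (62/14)(0−1) = 38/7
  ⇒ ω_s²/ω_c² = 38/7
Coupling ω_c² = ω_r¹ ⇒ overall = 100/69 × 38/7 = 3800/483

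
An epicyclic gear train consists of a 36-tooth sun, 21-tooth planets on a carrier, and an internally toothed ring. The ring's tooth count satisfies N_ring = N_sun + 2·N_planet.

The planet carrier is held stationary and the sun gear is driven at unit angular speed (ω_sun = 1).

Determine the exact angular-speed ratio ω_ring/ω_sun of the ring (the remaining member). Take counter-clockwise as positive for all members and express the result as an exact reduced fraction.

-6/13

N_ring = 36 + 2·21 = 78
36(ω_s−ω_c) = −78(ω_r−ω_c),  ω_c=0, ω_s=1
ω_r = 0 − (36/78)(1−0) = -6/13
ω_r/ω_s = -6/13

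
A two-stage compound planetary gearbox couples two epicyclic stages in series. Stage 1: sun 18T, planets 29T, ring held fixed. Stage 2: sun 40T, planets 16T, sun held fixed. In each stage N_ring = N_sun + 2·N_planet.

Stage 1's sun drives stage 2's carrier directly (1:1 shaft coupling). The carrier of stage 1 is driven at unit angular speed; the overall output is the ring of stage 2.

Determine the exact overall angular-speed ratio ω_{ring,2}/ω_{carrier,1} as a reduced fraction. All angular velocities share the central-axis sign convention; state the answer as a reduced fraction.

658/81

Stage 1: N_ring = 18 + 2·29 = 76
Stage 1: 18(ω_s−ω_c) = −76(ω_r−ω_c),  ω_r=0, ω_c=1
Stage 1: ω_s = 1 − (76/18)(0−1) = 47/9
  ⇒ ω_s¹/ω_c¹ = 47/9
Stage 2: N_ring = 40 + 2·16 = 72
Stage 2: 40(ω_s−ω_c) = −72(ω_r−ω_c),  ω_s=0, ω_c=1
Stage 2: ω_r = 1 − (40/72)(0−1) = 14/9
  ⇒ ω_r²/ω_c² = 14/9
Coupling ω_c² = ω_s¹ ⇒ overall = 47/9 × 14/9 = 658/81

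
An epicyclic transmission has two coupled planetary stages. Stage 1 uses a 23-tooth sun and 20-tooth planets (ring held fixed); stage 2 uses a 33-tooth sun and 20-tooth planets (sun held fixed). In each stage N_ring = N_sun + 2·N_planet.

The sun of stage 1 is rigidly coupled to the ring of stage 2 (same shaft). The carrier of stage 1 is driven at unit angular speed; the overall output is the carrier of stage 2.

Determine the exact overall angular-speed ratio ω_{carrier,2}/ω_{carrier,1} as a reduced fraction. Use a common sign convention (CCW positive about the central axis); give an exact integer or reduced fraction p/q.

Stage 1: N_ring = 23 + 2·20 = 63
Stage 1: 23(ω_s−ω_c) = −63(ω_r−ω_c),  ω_r=0, ω_c=1
Stage 1: ω_s = 1 − (63/23)(0−1) = 86/23
  ⇒ ω_s¹/ω_c¹ = 86/23
Stage 2: N_ring = 33 + 2·20 = 73
Stage 2: 33(ω_s−ω_c) = −73(ω_r−ω_c),  ω_s=0, ω_r=1
Stage 2: 33(0−ω_c) = −73(1−ω_c)  ⇒  106ω_c = 73  ⇒  ω_c = 73/106
  ⇒ ω_c²/ω_r² = 73/106
Coupling ω_r² = ω_s¹ ⇒ overall = 86/23 × 73/106 = 3139/1219

3139/1219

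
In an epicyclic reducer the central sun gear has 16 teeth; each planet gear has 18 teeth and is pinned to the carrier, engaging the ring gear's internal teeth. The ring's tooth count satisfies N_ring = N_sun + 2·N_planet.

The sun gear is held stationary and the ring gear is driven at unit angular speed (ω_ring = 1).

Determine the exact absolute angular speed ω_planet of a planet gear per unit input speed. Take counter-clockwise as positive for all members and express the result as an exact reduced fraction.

N_ring = 16 + 2·18 = 52
16(ω_s−ω_c) = −52(ω_r−ω_c),  ω_s=0, ω_r=1
16(0−ω_c) = −52(1−ω_c)  ⇒  68ω_c = 52  ⇒  ω_c = 13/17
sun–planet: 16·(0−13/17) = −18·(ω_p−ω_c)  ⇒  ω_p−ω_c = −(16/18)·(-13/17) = 104/153
ω_p = 13/17 + 104/153 = 13/9

13/9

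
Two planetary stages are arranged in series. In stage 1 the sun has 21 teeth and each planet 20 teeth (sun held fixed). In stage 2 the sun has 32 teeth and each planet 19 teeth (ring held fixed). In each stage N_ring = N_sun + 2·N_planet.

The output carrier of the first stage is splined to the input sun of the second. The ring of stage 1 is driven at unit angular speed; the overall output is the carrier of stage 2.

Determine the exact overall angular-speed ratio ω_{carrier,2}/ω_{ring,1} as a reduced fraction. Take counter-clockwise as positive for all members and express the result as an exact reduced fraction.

Stage 1: N_ring = 21 + 2·20 = 61
Stage 1: 21(ω_s−ω_c) = −61(ω_r−ω_c),  ω_s=0, ω_r=1
Stage 1: 21(0−ω_c) = −61(1−ω_c)  ⇒  82ω_c = 61  ⇒  ω_c = 61/82
  ⇒ ω_c¹/ω_r¹ = 61/82
Stage 2: N_ring = 32 + 2·19 = 70
Stage 2: 32(ω_s−ω_c) = −70(ω_r−ω_c),  ω_r=0, ω_s=1
Stage 2: 32(1−ω_c) = −70(0−ω_c)  ⇒  102ω_c = 32  ⇒  ω_c = 16/51
  ⇒ ω_c²/ω_s² = 16/51
Coupling ω_s² = ω_c¹ ⇒ overall = 61/82 × 16/51 = 488/2091

488/2091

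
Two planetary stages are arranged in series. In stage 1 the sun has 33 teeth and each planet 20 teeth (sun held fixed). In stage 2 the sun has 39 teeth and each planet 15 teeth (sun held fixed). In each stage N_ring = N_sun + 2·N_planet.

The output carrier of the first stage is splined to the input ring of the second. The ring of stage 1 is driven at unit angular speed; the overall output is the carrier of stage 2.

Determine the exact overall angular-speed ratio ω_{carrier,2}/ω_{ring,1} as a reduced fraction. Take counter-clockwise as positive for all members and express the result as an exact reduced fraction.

Stage 1: N_ring = 33 + 2·20 = 73
Stage 1: 33(ω_s−ω_c) = −73(ω_r−ω_c),  ω_s=0, ω_r=1
Stage 1: 33(0−ω_c) = −73(1−ω_c)  ⇒  106ω_c = 73  ⇒  ω_c = 73/106
  ⇒ ω_c¹/ω_r¹ = 73/106
Stage 2: N_ring = 39 + 2·15 = 69
Stage 2: 39(ω_s−ω_c) = −69(ω_r−ω_c),  ω_s=0, ω_r=1
Stage 2: 39(0−ω_c) = −69(1−ω_c)  ⇒  108ω_c = 69  ⇒  ω_c = 23/36
  ⇒ ω_c²/ω_r² = 23/36
Coupling ω_r² = ω_c¹ ⇒ overall = 73/106 × 23/36 = 1679/3816

1679/3816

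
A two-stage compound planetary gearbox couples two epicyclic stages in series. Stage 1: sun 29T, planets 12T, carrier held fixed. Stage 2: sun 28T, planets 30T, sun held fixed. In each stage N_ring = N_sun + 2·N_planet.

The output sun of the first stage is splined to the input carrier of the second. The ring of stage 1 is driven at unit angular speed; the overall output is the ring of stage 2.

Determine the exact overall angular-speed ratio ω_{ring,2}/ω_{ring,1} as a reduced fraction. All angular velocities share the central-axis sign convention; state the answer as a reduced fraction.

-53/22

Stage 1: N_ring = 29 + 2·12 = 53
Stage 1: 29(ω_s−ω_c) = −53(ω_r−ω_c),  ω_c=0, ω_r=1
Stage 1: ω_s = 0 − (53/29)(1−0) = -53/29
  ⇒ ω_s¹/ω_r¹ = -53/29
Stage 2: N_ring = 28 + 2·30 = 88
Stage 2: 28(ω_s−ω_c) = −88(ω_r−ω_c),  ω_s=0, ω_c=1
Stage 2: ω_r = 1 − (28/88)(0−1) = 29/22
  ⇒ ω_r²/ω_c² = 29/22
Coupling ω_c² = ω_s¹ ⇒ overall = -53/29 × 29/22 = -53/22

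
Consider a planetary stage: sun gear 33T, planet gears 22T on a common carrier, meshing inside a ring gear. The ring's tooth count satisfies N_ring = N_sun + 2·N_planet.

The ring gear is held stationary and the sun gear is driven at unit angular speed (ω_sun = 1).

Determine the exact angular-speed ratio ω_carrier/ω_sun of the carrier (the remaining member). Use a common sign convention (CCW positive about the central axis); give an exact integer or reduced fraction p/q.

N_ring = 33 + 2·22 = 77
33(ω_s−ω_c) = −77(ω_r−ω_c),  ω_r=0, ω_s=1
33(1−ω_c) = −77(0−ω_c)  ⇒  110ω_c = 33  ⇒  ω_c = 3/10
ω_c/ω_s = 3/10

3/10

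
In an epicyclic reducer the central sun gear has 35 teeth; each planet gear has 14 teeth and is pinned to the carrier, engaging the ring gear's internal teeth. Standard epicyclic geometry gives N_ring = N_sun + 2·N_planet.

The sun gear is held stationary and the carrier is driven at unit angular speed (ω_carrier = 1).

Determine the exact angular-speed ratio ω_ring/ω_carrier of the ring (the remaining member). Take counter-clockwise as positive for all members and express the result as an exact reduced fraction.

N_ring = 35 + 2·14 = 63
35(ω_s−ω_c) = −63(ω_r−ω_c),  ω_s=0, ω_c=1
ω_r = 1 − (35/63)(0−1) = 14/9
ω_r/ω_c = 14/9

14/9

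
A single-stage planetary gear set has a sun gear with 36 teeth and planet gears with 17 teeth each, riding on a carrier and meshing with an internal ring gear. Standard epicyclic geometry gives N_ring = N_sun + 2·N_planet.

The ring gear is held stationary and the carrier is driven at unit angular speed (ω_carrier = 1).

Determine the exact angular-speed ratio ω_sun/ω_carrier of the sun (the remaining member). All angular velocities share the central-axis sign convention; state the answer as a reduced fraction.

N_ring = 36 + 2·17 = 70
36(ω_s−ω_c) = −70(ω_r−ω_c),  ω_r=0, ω_c=1
ω_s = 1 − (70/36)(0−1) = 53/18
ω_s/ω_c = 53/18

53/18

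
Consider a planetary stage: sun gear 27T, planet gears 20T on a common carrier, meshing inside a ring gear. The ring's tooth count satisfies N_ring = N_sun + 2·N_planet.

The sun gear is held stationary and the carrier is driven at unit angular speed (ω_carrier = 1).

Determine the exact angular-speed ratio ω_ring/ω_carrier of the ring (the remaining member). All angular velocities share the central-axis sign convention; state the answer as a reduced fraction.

94/67

N_ring = 27 + 2·20 = 67
27(ω_s−ω_c) = −67(ω_r−ω_c),  ω_s=0, ω_c=1
ω_r = 1 − (27/67)(0−1) = 94/67
ω_r/ω_c = 94/67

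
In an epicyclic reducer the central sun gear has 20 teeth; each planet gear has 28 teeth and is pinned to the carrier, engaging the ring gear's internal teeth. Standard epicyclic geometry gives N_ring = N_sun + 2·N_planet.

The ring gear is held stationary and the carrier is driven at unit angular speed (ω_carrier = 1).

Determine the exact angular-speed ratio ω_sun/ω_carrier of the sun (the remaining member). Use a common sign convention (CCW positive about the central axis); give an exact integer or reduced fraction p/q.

24/5

N_ring = 20 + 2·28 = 76
20(ω_s−ω_c) = −76(ω_r−ω_c),  ω_r=0, ω_c=1
ω_s = 1 − (76/20)(0−1) = 24/5
ω_s/ω_c = 24/5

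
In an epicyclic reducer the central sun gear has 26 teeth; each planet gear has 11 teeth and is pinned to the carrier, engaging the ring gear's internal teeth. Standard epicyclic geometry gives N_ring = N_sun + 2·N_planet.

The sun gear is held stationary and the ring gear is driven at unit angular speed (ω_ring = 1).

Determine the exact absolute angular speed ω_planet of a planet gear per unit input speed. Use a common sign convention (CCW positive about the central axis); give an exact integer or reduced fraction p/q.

N_ring = 26 + 2·11 = 48
26(ω_s−ω_c) = −48(ω_r−ω_c),  ω_s=0, ω_r=1
26(0−ω_c) = −48(1−ω_c)  ⇒  74ω_c = 48  ⇒  ω_c = 24/37
sun–planet: 26·(0−24/37) = −11·(ω_p−ω_c)  ⇒  ω_p−ω_c = −(26/11)·(-24/37) = 624/407
ω_p = 24/37 + 624/407 = 24/11

24/11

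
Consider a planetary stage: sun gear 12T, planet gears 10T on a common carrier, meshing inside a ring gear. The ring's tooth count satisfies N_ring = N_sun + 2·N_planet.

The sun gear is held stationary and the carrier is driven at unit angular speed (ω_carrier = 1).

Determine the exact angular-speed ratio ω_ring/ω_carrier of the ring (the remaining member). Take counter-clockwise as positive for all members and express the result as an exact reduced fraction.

11/8

N_ring = 12 + 2·10 = 32
12(ω_s−ω_c) = −32(ω_r−ω_c),  ω_s=0, ω_c=1
ω_r = 1 − (12/32)(0−1) = 11/8
ω_r/ω_c = 11/8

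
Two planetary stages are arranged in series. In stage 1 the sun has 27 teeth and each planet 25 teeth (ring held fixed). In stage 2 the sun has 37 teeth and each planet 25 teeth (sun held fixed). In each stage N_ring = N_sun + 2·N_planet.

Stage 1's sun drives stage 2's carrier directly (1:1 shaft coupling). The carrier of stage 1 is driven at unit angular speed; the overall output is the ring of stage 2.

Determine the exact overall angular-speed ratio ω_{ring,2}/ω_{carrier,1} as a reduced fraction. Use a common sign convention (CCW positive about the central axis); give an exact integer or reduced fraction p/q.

12896/2349

Stage 1: N_ring = 27 + 2·25 = 77
Stage 1: 27(ω_s−ω_c) = −77(ω_r−ω_c),  ω_r=0, ω_c=1
Stage 1: ω_s = 1 − (77/27)(0−1) = 104/27
  ⇒ ω_s¹/ω_c¹ = 104/27
Stage 2: N_ring = 37 + 2·25 = 87
Stage 2: 37(ω_s−ω_c) = −87(ω_r−ω_c),  ω_s=0, ω_c=1
Stage 2: ω_r = 1 − (37/87)(0−1) = 124/87
  ⇒ ω_r²/ω_c² = 124/87
Coupling ω_c² = ω_s¹ ⇒ overall = 104/27 × 124/87 = 12896/2349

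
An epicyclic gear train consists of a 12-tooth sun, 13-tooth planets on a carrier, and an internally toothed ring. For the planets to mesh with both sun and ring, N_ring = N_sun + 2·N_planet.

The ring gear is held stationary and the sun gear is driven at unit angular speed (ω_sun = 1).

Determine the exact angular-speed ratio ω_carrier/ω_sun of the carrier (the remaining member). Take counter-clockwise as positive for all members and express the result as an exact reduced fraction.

6/25

N_ring = 12 + 2·13 = 38
12(ω_s−ω_c) = −38(ω_r−ω_c),  ω_r=0, ω_s=1
12(1−ω_c) = −38(0−ω_c)  ⇒  50ω_c = 12  ⇒  ω_c = 6/25
ω_c/ω_s = 6/25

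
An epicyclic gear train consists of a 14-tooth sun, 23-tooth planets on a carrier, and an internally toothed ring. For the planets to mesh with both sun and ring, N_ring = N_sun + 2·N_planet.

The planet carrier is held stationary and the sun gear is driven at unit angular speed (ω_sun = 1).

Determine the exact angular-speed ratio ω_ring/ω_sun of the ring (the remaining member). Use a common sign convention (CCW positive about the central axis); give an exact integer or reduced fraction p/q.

N_ring = 14 + 2·23 = 60
14(ω_s−ω_c) = −60(ω_r−ω_c),  ω_c=0, ω_s=1
ω_r = 0 − (14/60)(1−0) = -7/30
ω_r/ω_s = -7/30

-7/30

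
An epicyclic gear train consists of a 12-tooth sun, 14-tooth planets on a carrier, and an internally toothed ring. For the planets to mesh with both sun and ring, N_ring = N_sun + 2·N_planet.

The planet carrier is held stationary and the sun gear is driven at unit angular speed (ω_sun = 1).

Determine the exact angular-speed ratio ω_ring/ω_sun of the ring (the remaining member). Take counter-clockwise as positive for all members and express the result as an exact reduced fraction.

-3/10

N_ring = 12 + 2·14 = 40
12(ω_s−ω_c) = −40(ω_r−ω_c),  ω_c=0, ω_s=1
ω_r = 0 − (12/40)(1−0) = -3/10
ω_r/ω_s = -3/10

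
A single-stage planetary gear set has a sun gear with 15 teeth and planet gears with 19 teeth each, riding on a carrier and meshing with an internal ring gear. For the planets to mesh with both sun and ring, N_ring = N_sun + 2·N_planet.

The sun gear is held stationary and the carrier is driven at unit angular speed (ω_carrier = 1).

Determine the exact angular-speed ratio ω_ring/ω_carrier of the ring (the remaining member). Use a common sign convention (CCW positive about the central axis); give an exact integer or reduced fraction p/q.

N_ring = 15 + 2·19 = 53
15(ω_s−ω_c) = −53(ω_r−ω_c),  ω_s=0, ω_c=1
ω_r = 1 − (15/53)(0−1) = 68/53
ω_r/ω_c = 68/53

68/53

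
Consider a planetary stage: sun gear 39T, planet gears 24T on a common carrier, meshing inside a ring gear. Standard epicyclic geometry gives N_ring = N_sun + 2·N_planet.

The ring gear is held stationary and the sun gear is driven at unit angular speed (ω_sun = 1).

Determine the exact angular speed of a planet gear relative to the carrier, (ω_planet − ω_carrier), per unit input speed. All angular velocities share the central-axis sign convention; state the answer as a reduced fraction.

N_ring = 39 + 2·24 = 87
39(ω_s−ω_c) = −87(ω_r−ω_c),  ω_r=0, ω_s=1
39(1−ω_c) = −87(0−ω_c)  ⇒  126ω_c = 39  ⇒  ω_c = 13/42
sun–planet: 39·(1−13/42) = −24·(ω_p−ω_c)  ⇒  ω_p−ω_c = −(39/24)·(29/42) = -377/336

-377/336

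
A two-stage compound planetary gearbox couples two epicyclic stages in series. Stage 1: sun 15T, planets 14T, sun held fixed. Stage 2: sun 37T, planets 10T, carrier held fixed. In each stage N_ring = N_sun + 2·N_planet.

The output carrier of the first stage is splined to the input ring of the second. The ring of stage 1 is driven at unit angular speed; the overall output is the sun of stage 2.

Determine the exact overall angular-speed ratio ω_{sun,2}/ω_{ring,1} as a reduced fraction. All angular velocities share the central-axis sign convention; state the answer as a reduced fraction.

-2451/2146

Stage 1: N_ring = 15 + 2·14 = 43
Stage 1: 15(ω_s−ω_c) = −43(ω_r−ω_c),  ω_s=0, ω_r=1
Stage 1: 15(0−ω_c) = −43(1−ω_c)  ⇒  58ω_c = 43  ⇒  ω_c = 43/58
  ⇒ ω_c¹/ω_r¹ = 43/58
Stage 2: N_ring = 37 + 2·10 = 57
Stage 2: 37(ω_s−ω_c) = −57(ω_r−ω_c),  ω_c=0, ω_r=1
Stage 2: ω_s = 0 − (57/37)(1−0) = -57/37
  ⇒ ω_s²/ω_r² = -57/37
Coupling ω_r² = ω_c¹ ⇒ overall = 43/58 × -57/37 = -2451/2146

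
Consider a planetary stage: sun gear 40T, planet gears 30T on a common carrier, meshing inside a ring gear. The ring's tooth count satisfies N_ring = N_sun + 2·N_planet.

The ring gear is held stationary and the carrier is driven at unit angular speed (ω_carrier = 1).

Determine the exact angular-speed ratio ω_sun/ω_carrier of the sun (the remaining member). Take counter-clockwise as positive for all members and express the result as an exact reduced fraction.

N_ring = 40 + 2·30 = 100
40(ω_s−ω_c) = −100(ω_r−ω_c),  ω_r=0, ω_c=1
ω_s = 1 − (100/40)(0−1) = 7/2
ω_s/ω_c = 7/2

7/2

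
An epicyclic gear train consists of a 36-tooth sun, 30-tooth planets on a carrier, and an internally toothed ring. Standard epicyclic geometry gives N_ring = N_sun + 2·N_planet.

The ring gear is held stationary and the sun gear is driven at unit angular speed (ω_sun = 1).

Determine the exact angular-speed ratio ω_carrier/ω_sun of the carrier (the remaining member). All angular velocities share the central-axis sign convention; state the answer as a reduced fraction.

N_ring = 36 + 2·30 = 96
36(ω_s−ω_c) = −96(ω_r−ω_c),  ω_r=0, ω_s=1
36(1−ω_c) = −96(0−ω_c)  ⇒  132ω_c = 36  ⇒  ω_c = 3/11
ω_c/ω_s = 3/11

3/11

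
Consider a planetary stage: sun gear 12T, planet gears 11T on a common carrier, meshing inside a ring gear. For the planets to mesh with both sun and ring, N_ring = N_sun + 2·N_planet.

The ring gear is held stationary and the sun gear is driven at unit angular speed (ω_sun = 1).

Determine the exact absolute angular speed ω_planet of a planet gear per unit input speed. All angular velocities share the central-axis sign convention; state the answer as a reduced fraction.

-6/11

N_ring = 12 + 2·11 = 34
12(ω_s−ω_c) = −34(ω_r−ω_c),  ω_r=0, ω_s=1
12(1−ω_c) = −34(0−ω_c)  ⇒  46ω_c = 12  ⇒  ω_c = 6/23
sun–planet: 12·(1−6/23) = −11·(ω_p−ω_c)  ⇒  ω_p−ω_c = −(12/11)·(17/23) = -204/253
ω_p = 6/23 − 204/253 = -6/11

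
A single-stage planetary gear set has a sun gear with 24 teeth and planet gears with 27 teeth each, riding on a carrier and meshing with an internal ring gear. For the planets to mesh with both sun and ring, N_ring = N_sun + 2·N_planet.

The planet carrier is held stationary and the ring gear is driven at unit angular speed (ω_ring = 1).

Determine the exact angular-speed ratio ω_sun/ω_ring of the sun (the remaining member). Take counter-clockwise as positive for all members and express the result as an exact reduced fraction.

N_ring = 24 + 2·27 = 78
24(ω_s−ω_c) = −78(ω_r−ω_c),  ω_c=0, ω_r=1
ω_s = 0 − (78/24)(1−0) = -13/4
ω_s/ω_r = -13/4

-13/4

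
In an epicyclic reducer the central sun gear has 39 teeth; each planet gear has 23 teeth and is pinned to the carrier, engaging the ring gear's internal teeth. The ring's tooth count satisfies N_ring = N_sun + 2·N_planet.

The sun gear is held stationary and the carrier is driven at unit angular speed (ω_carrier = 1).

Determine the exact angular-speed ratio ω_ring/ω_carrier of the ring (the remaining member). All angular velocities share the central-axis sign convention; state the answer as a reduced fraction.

N_ring = 39 + 2·23 = 85
39(ω_s−ω_c) = −85(ω_r−ω_c),  ω_s=0, ω_c=1
ω_r = 1 − (39/85)(0−1) = 124/85
ω_r/ω_c = 124/85

124/85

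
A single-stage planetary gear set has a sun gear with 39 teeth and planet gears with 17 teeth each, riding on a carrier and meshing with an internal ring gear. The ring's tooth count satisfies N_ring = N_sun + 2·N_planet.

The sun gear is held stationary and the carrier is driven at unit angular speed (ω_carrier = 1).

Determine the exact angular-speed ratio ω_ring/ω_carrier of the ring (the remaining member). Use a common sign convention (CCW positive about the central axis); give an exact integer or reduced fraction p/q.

N_ring = 39 + 2·17 = 73
39(ω_s−ω_c) = −73(ω_r−ω_c),  ω_s=0, ω_c=1
ω_r = 1 − (39/73)(0−1) = 112/73
ω_r/ω_c = 112/73

112/73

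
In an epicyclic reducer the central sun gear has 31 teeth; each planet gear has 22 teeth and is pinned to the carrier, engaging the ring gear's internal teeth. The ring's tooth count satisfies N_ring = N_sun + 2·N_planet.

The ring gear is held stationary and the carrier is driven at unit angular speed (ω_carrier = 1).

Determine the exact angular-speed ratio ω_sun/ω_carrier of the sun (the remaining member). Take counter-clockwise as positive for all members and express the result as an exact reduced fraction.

N_ring = 31 + 2·22 = 75
31(ω_s−ω_c) = −75(ω_r−ω_c),  ω_r=0, ω_c=1
ω_s = 1 − (75/31)(0−1) = 106/31
ω_s/ω_c = 106/31

106/31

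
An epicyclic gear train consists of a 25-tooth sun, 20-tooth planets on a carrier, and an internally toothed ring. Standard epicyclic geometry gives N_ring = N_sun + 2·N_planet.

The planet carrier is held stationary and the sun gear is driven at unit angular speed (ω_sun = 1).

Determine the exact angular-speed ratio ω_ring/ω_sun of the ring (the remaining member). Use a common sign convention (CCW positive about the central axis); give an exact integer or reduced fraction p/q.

-5/13

N_ring = 25 + 2·20 = 65
25(ω_s−ω_c) = −65(ω_r−ω_c),  ω_c=0, ω_s=1
ω_r = 0 − (25/65)(1−0) = -5/13
ω_r/ω_s = -5/13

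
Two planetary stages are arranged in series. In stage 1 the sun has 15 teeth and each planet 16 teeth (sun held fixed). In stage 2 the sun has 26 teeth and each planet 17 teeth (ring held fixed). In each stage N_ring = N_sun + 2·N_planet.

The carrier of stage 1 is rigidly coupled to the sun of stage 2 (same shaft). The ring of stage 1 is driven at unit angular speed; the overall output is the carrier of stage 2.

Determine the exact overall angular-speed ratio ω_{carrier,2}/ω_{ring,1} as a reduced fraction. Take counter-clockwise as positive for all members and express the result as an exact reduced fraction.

Stage 1: N_ring = 15 + 2·16 = 47
Stage 1: 15(ω_s−ω_c) = −47(ω_r−ω_c),  ω_s=0, ω_r=1
Stage 1: 15(0−ω_c) = −47(1−ω_c)  ⇒  62ω_c = 47  ⇒  ω_c = 47/62
  ⇒ ω_c¹/ω_r¹ = 47/62
Stage 2: N_ring = 26 + 2·17 = 60
Stage 2: 26(ω_s−ω_c) = −60(ω_r−ω_c),  ω_r=0, ω_s=1
Stage 2: 26(1−ω_c) = −60(0−ω_c)  ⇒  86ω_c = 26  ⇒  ω_c = 13/43
  ⇒ ω_c²/ω_s² = 13/43
Coupling ω_s² = ω_c¹ ⇒ overall = 47/62 × 13/43 = 611/2666

611/2666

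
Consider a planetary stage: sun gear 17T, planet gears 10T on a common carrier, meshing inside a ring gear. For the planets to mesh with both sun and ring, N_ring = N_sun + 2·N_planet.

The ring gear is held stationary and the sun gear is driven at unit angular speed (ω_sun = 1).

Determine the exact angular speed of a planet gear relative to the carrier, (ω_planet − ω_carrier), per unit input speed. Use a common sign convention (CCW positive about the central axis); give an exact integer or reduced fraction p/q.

-629/540

N_ring = 17 + 2·10 = 37
17(ω_s−ω_c) = −37(ω_r−ω_c),  ω_r=0, ω_s=1
17(1−ω_c) = −37(0−ω_c)  ⇒  54ω_c = 17  ⇒  ω_c = 17/54
sun–planet: 17·(1−17/54) = −10·(ω_p−ω_c)  ⇒  ω_p−ω_c = −(17/10)·(37/54) = -629/540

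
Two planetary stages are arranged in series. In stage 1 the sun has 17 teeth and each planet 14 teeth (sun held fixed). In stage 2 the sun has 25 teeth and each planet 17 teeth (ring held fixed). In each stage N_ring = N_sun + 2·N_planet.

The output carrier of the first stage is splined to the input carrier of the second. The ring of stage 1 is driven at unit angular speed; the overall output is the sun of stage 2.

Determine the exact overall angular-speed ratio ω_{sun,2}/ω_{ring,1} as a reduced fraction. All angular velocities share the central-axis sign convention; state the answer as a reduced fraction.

378/155

Stage 1: N_ring = 17 + 2·14 = 45
Stage 1: 17(ω_s−ω_c) = −45(ω_r−ω_c),  ω_s=0, ω_r=1
Stage 1: 17(0−ω_c) = −45(1−ω_c)  ⇒  62ω_c = 45  ⇒  ω_c = 45/62
  ⇒ ω_c¹/ω_r¹ = 45/62
Stage 2: N_ring = 25 + 2·17 = 59
Stage 2: 25(ω_s−ω_c) = −59(ω_r−ω_c),  ω_r=0, ω_c=1
Stage 2: ω_s = 1 − (59/25)(0−1) = 84/25
  ⇒ ω_s²/ω_c² = 84/25
Coupling ω_c² = ω_c¹ ⇒ overall = 45/62 × 84/25 = 378/155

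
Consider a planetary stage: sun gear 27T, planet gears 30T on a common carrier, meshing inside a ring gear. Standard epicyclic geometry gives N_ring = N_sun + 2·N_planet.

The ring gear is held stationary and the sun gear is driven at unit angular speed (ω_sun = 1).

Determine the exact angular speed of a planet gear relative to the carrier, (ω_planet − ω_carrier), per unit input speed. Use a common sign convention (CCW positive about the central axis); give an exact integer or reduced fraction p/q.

N_ring = 27 + 2·30 = 87
27(ω_s−ω_c) = −87(ω_r−ω_c),  ω_r=0, ω_s=1
27(1−ω_c) = −87(0−ω_c)  ⇒  114ω_c = 27  ⇒  ω_c = 9/38
sun–planet: 27·(1−9/38) = −30·(ω_p−ω_c)  ⇒  ω_p−ω_c = −(27/30)·(29/38) = -261/380

-261/380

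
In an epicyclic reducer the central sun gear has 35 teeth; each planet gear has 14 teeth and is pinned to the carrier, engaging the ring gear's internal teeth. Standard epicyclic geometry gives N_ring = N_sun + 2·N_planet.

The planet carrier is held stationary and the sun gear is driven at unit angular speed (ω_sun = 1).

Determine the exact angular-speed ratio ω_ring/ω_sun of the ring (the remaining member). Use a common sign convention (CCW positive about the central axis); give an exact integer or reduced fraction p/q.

N_ring = 35 + 2·14 = 63
35(ω_s−ω_c) = −63(ω_r−ω_c),  ω_c=0, ω_s=1
ω_r = 0 − (35/63)(1−0) = -5/9
ω_r/ω_s = -5/9

-5/9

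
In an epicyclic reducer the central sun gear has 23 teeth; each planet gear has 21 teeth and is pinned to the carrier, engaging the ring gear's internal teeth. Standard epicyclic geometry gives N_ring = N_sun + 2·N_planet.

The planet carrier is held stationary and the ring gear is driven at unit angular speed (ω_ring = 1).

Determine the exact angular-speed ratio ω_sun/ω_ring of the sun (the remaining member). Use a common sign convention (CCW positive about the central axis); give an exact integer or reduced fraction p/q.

-65/23

N_ring = 23 + 2·21 = 65
23(ω_s−ω_c) = −65(ω_r−ω_c),  ω_c=0, ω_r=1
ω_s = 0 − (65/23)(1−0) = -65/23
ω_s/ω_r = -65/23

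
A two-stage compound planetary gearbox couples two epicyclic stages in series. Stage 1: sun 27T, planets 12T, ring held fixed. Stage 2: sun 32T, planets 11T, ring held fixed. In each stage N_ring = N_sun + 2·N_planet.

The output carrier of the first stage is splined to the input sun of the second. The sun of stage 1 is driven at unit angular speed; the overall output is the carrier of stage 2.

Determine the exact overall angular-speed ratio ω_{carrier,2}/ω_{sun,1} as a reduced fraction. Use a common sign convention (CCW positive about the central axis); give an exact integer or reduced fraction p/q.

Stage 1: N_ring = 27 + 2·12 = 51
Stage 1: 27(ω_s−ω_c) = −51(ω_r−ω_c),  ω_r=0, ω_s=1
Stage 1: 27(1−ω_c) = −51(0−ω_c)  ⇒  78ω_c = 27  ⇒  ω_c = 9/26
  ⇒ ω_c¹/ω_s¹ = 9/26
Stage 2: N_ring = 32 + 2·11 = 54
Stage 2: 32(ω_s−ω_c) = −54(ω_r−ω_c),  ω_r=0, ω_s=1
Stage 2: 32(1−ω_c) = −54(0−ω_c)  ⇒  86ω_c = 32  ⇒  ω_c = 16/43
  ⇒ ω_c²/ω_s² = 16/43
Coupling ω_s² = ω_c¹ ⇒ overall = 9/26 × 16/43 = 72/559

72/559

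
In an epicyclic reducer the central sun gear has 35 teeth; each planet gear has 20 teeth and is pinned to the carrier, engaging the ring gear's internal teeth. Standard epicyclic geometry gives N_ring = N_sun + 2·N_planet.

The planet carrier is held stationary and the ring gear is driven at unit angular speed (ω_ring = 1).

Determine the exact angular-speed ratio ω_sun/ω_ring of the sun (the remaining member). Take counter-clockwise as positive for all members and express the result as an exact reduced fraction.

N_ring = 35 + 2·20 = 75
35(ω_s−ω_c) = −75(ω_r−ω_c),  ω_c=0, ω_r=1
ω_s = 0 − (75/35)(1−0) = -15/7
ω_s/ω_r = -15/7

-15/7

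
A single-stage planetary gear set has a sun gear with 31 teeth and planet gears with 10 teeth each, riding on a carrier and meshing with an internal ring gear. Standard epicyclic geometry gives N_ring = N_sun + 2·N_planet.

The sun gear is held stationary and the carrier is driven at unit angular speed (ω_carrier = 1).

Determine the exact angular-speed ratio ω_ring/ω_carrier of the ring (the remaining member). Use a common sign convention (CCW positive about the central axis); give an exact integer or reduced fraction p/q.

N_ring = 31 + 2·10 = 51
31(ω_s−ω_c) = −51(ω_r−ω_c),  ω_s=0, ω_c=1
ω_r = 1 − (31/51)(0−1) = 82/51
ω_r/ω_c = 82/51

82/51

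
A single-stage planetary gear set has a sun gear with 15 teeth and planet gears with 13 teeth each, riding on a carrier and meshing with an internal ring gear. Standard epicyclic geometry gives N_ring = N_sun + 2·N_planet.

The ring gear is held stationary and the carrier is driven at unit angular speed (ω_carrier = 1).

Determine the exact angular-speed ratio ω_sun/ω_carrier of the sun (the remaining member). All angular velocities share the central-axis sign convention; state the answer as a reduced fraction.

56/15

N_ring = 15 + 2·13 = 41
15(ω_s−ω_c) = −41(ω_r−ω_c),  ω_r=0, ω_c=1
ω_s = 1 − (41/15)(0−1) = 56/15
ω_s/ω_c = 56/15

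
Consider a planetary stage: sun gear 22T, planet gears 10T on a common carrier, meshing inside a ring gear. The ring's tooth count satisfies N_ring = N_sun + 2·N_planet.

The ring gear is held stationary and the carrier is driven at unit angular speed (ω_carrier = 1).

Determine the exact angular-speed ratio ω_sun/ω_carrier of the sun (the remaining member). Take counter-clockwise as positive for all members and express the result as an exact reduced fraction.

N_ring = 22 + 2·10 = 42
22(ω_s−ω_c) = −42(ω_r−ω_c),  ω_r=0, ω_c=1
ω_s = 1 − (42/22)(0−1) = 32/11
ω_s/ω_c = 32/11

32/11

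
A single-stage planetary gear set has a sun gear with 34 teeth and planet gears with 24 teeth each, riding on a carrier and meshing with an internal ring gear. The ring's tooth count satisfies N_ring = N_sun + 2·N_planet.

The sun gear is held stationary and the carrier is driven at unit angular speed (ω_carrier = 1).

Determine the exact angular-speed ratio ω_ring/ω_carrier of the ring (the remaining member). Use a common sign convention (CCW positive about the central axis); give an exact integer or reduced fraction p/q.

58/41

N_ring = 34 + 2·24 = 82
34(ω_s−ω_c) = −82(ω_r−ω_c),  ω_s=0, ω_c=1
ω_r = 1 − (34/82)(0−1) = 58/41
ω_r/ω_c = 58/41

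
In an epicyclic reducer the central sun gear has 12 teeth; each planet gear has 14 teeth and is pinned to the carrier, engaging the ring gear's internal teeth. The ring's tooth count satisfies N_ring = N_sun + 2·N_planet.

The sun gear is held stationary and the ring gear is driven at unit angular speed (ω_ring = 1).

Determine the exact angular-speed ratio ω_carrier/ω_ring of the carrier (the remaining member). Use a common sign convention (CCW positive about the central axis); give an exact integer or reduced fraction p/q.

N_ring = 12 + 2·14 = 40
12(ω_s−ω_c) = −40(ω_r−ω_c),  ω_s=0, ω_r=1
12(0−ω_c) = −40(1−ω_c)  ⇒  52ω_c = 40  ⇒  ω_c = 10/13
ω_c/ω_r = 10/13

10/13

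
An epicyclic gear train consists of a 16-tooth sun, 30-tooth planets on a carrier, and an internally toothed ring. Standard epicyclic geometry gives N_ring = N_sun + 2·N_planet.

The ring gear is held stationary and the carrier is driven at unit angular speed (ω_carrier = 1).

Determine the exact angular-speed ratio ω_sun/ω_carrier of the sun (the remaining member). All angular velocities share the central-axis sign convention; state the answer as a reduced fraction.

N_ring = 16 + 2·30 = 76
16(ω_s−ω_c) = −76(ω_r−ω_c),  ω_r=0, ω_c=1
ω_s = 1 − (76/16)(0−1) = 23/4
ω_s/ω_c = 23/4

23/4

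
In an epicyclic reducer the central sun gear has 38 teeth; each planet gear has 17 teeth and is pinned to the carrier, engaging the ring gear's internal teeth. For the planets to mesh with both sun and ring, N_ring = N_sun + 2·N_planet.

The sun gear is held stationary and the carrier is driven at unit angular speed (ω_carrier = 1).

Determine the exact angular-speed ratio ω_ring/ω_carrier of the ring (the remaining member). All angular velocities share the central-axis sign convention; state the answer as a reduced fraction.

N_ring = 38 + 2·17 = 72
38(ω_s−ω_c) = −72(ω_r−ω_c),  ω_s=0, ω_c=1
ω_r = 1 − (38/72)(0−1) = 55/36
ω_r/ω_c = 55/36

55/36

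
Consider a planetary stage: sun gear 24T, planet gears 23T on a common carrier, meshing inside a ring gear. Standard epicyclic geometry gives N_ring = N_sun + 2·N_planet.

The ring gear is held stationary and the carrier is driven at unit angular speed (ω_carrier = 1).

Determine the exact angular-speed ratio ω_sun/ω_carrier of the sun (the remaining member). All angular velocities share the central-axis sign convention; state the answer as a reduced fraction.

47/12

N_ring = 24 + 2·23 = 70
24(ω_s−ω_c) = −70(ω_r−ω_c),  ω_r=0, ω_c=1
ω_s = 1 − (70/24)(0−1) = 47/12
ω_s/ω_c = 47/12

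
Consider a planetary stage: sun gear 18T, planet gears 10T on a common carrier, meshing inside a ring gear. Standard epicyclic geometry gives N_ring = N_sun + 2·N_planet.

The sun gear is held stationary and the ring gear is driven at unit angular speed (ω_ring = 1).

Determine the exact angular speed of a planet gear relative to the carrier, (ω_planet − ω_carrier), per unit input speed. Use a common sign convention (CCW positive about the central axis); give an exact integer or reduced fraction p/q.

171/140

N_ring = 18 + 2·10 = 38
18(ω_s−ω_c) = −38(ω_r−ω_c),  ω_s=0, ω_r=1
18(0−ω_c) = −38(1−ω_c)  ⇒  56ω_c = 38  ⇒  ω_c = 19/28
sun–planet: 18·(0−19/28) = −10·(ω_p−ω_c)  ⇒  ω_p−ω_c = −(18/10)·(-19/28) = 171/140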